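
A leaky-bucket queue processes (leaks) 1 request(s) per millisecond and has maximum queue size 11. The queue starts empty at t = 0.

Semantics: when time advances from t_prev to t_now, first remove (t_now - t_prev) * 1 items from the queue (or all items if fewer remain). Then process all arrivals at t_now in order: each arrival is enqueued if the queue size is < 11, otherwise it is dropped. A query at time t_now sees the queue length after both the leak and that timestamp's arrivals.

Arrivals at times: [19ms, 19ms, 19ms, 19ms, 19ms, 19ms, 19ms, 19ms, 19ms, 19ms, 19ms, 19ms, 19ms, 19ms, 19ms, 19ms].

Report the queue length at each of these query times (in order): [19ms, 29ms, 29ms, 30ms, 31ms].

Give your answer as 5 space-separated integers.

Queue lengths at query times:
  query t=19ms: backlog = 11
  query t=29ms: backlog = 1
  query t=29ms: backlog = 1
  query t=30ms: backlog = 0
  query t=31ms: backlog = 0

Answer: 11 1 1 0 0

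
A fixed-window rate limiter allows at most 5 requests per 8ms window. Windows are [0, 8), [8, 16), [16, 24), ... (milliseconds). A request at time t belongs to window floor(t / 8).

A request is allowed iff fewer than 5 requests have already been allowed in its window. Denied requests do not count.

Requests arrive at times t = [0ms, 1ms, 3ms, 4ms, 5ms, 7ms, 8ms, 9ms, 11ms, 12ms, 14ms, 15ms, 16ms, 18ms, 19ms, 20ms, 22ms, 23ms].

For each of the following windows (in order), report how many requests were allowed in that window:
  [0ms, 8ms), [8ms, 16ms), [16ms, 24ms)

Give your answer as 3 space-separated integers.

Processing requests:
  req#1 t=0ms (window 0): ALLOW
  req#2 t=1ms (window 0): ALLOW
  req#3 t=3ms (window 0): ALLOW
  req#4 t=4ms (window 0): ALLOW
  req#5 t=5ms (window 0): ALLOW
  req#6 t=7ms (window 0): DENY
  req#7 t=8ms (window 1): ALLOW
  req#8 t=9ms (window 1): ALLOW
  req#9 t=11ms (window 1): ALLOW
  req#10 t=12ms (window 1): ALLOW
  req#11 t=14ms (window 1): ALLOW
  req#12 t=15ms (window 1): DENY
  req#13 t=16ms (window 2): ALLOW
  req#14 t=18ms (window 2): ALLOW
  req#15 t=19ms (window 2): ALLOW
  req#16 t=20ms (window 2): ALLOW
  req#17 t=22ms (window 2): ALLOW
  req#18 t=23ms (window 2): DENY

Allowed counts by window: 5 5 5

Answer: 5 5 5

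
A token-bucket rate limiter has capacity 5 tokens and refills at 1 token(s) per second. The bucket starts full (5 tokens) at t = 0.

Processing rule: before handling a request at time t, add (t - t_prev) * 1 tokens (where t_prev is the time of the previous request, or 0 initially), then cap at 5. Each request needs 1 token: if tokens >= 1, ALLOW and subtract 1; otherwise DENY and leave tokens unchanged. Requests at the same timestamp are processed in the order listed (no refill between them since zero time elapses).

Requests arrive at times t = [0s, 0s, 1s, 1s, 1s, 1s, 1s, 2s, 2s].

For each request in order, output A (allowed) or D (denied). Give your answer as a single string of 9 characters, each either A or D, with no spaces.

Simulating step by step:
  req#1 t=0s: ALLOW
  req#2 t=0s: ALLOW
  req#3 t=1s: ALLOW
  req#4 t=1s: ALLOW
  req#5 t=1s: ALLOW
  req#6 t=1s: ALLOW
  req#7 t=1s: DENY
  req#8 t=2s: ALLOW
  req#9 t=2s: DENY

Answer: AAAAAADAD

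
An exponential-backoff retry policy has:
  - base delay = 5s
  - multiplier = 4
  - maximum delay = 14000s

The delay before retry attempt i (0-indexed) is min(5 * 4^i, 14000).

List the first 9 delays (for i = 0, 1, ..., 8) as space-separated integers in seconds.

Answer: 5 20 80 320 1280 5120 14000 14000 14000

Derivation:
Computing each delay:
  i=0: min(5*4^0, 14000) = 5
  i=1: min(5*4^1, 14000) = 20
  i=2: min(5*4^2, 14000) = 80
  i=3: min(5*4^3, 14000) = 320
  i=4: min(5*4^4, 14000) = 1280
  i=5: min(5*4^5, 14000) = 5120
  i=6: min(5*4^6, 14000) = 14000
  i=7: min(5*4^7, 14000) = 14000
  i=8: min(5*4^8, 14000) = 14000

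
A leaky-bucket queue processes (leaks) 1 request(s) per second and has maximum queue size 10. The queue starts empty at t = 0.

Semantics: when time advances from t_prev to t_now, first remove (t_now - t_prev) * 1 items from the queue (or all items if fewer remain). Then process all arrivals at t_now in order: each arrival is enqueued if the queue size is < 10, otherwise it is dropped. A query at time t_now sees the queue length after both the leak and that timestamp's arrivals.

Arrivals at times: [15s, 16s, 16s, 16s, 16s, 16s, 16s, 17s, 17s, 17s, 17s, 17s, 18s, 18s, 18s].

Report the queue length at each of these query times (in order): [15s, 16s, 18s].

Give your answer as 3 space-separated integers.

Answer: 1 6 10

Derivation:
Queue lengths at query times:
  query t=15s: backlog = 1
  query t=16s: backlog = 6
  query t=18s: backlog = 10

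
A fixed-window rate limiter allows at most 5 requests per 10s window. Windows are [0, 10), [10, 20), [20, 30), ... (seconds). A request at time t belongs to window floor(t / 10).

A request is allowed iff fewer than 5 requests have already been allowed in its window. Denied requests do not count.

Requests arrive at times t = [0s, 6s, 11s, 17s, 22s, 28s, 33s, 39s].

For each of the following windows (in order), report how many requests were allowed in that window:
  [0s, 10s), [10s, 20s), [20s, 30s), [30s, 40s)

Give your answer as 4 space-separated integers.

Answer: 2 2 2 2

Derivation:
Processing requests:
  req#1 t=0s (window 0): ALLOW
  req#2 t=6s (window 0): ALLOW
  req#3 t=11s (window 1): ALLOW
  req#4 t=17s (window 1): ALLOW
  req#5 t=22s (window 2): ALLOW
  req#6 t=28s (window 2): ALLOW
  req#7 t=33s (window 3): ALLOW
  req#8 t=39s (window 3): ALLOW

Allowed counts by window: 2 2 2 2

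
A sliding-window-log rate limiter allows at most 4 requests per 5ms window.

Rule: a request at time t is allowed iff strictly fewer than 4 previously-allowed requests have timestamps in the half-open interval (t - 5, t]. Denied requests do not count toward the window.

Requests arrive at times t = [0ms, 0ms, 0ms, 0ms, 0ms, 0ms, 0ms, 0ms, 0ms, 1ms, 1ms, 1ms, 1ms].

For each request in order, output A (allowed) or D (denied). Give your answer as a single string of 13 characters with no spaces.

Answer: AAAADDDDDDDDD

Derivation:
Tracking allowed requests in the window:
  req#1 t=0ms: ALLOW
  req#2 t=0ms: ALLOW
  req#3 t=0ms: ALLOW
  req#4 t=0ms: ALLOW
  req#5 t=0ms: DENY
  req#6 t=0ms: DENY
  req#7 t=0ms: DENY
  req#8 t=0ms: DENY
  req#9 t=0ms: DENY
  req#10 t=1ms: DENY
  req#11 t=1ms: DENY
  req#12 t=1ms: DENY
  req#13 t=1ms: DENY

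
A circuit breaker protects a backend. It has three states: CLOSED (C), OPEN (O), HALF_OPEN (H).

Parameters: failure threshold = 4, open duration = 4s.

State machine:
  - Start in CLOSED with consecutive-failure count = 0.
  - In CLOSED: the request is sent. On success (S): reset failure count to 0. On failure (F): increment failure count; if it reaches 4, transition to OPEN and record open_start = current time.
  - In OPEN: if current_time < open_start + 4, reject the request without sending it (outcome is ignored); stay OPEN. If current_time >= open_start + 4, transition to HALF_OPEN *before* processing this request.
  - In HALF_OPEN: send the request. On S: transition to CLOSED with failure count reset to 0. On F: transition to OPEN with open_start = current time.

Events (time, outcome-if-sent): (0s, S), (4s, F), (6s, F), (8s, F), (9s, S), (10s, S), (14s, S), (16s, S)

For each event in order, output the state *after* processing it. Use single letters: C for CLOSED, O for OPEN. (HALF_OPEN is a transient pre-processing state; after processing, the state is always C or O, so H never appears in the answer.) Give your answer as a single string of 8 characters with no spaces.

Answer: CCCCCCCC

Derivation:
State after each event:
  event#1 t=0s outcome=S: state=CLOSED
  event#2 t=4s outcome=F: state=CLOSED
  event#3 t=6s outcome=F: state=CLOSED
  event#4 t=8s outcome=F: state=CLOSED
  event#5 t=9s outcome=S: state=CLOSED
  event#6 t=10s outcome=S: state=CLOSED
  event#7 t=14s outcome=S: state=CLOSED
  event#8 t=16s outcome=S: state=CLOSED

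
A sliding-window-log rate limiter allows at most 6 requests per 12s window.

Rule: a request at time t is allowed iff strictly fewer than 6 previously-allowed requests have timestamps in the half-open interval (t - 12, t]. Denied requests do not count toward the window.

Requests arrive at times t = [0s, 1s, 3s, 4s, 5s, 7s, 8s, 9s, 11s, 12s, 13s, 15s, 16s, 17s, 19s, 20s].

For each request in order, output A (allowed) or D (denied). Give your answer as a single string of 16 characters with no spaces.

Answer: AAAAAADDDAAAAAAD

Derivation:
Tracking allowed requests in the window:
  req#1 t=0s: ALLOW
  req#2 t=1s: ALLOW
  req#3 t=3s: ALLOW
  req#4 t=4s: ALLOW
  req#5 t=5s: ALLOW
  req#6 t=7s: ALLOW
  req#7 t=8s: DENY
  req#8 t=9s: DENY
  req#9 t=11s: DENY
  req#10 t=12s: ALLOW
  req#11 t=13s: ALLOW
  req#12 t=15s: ALLOW
  req#13 t=16s: ALLOW
  req#14 t=17s: ALLOW
  req#15 t=19s: ALLOW
  req#16 t=20s: DENY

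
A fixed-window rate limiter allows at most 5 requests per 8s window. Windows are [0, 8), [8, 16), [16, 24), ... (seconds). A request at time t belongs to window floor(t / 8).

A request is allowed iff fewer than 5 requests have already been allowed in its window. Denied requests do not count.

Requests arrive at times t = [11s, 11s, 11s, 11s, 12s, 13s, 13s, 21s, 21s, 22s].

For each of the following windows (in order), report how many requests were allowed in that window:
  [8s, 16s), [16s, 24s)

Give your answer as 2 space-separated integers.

Processing requests:
  req#1 t=11s (window 1): ALLOW
  req#2 t=11s (window 1): ALLOW
  req#3 t=11s (window 1): ALLOW
  req#4 t=11s (window 1): ALLOW
  req#5 t=12s (window 1): ALLOW
  req#6 t=13s (window 1): DENY
  req#7 t=13s (window 1): DENY
  req#8 t=21s (window 2): ALLOW
  req#9 t=21s (window 2): ALLOW
  req#10 t=22s (window 2): ALLOW

Allowed counts by window: 5 3

Answer: 5 3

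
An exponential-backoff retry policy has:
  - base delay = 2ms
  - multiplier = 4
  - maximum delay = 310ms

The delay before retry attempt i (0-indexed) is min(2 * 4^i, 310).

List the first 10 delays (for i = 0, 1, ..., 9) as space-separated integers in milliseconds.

Computing each delay:
  i=0: min(2*4^0, 310) = 2
  i=1: min(2*4^1, 310) = 8
  i=2: min(2*4^2, 310) = 32
  i=3: min(2*4^3, 310) = 128
  i=4: min(2*4^4, 310) = 310
  i=5: min(2*4^5, 310) = 310
  i=6: min(2*4^6, 310) = 310
  i=7: min(2*4^7, 310) = 310
  i=8: min(2*4^8, 310) = 310
  i=9: min(2*4^9, 310) = 310

Answer: 2 8 32 128 310 310 310 310 310 310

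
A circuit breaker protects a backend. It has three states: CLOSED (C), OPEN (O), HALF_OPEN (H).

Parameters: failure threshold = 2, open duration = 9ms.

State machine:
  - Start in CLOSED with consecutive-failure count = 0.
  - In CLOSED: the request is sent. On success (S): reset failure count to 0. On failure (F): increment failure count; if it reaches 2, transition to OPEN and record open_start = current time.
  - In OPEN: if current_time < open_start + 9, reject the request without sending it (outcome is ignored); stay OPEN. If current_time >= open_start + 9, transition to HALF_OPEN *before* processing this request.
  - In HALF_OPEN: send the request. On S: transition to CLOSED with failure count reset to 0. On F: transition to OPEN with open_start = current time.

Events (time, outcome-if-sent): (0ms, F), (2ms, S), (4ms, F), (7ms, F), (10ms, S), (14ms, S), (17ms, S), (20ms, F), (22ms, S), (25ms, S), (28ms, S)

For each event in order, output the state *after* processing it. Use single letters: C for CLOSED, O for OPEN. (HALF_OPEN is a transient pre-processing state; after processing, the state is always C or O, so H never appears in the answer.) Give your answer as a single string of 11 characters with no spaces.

State after each event:
  event#1 t=0ms outcome=F: state=CLOSED
  event#2 t=2ms outcome=S: state=CLOSED
  event#3 t=4ms outcome=F: state=CLOSED
  event#4 t=7ms outcome=F: state=OPEN
  event#5 t=10ms outcome=S: state=OPEN
  event#6 t=14ms outcome=S: state=OPEN
  event#7 t=17ms outcome=S: state=CLOSED
  event#8 t=20ms outcome=F: state=CLOSED
  event#9 t=22ms outcome=S: state=CLOSED
  event#10 t=25ms outcome=S: state=CLOSED
  event#11 t=28ms outcome=S: state=CLOSED

Answer: CCCOOOCCCCC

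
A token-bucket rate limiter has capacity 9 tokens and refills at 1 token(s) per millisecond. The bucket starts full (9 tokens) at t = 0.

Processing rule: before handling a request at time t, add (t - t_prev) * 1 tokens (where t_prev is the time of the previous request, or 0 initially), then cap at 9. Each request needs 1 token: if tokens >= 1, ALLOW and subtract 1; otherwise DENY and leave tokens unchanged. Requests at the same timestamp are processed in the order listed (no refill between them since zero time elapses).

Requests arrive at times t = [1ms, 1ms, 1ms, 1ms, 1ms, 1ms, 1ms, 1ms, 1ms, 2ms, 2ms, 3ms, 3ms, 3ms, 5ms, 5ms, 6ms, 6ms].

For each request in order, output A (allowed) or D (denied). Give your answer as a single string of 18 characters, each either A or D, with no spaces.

Answer: AAAAAAAAAADADDAAAD

Derivation:
Simulating step by step:
  req#1 t=1ms: ALLOW
  req#2 t=1ms: ALLOW
  req#3 t=1ms: ALLOW
  req#4 t=1ms: ALLOW
  req#5 t=1ms: ALLOW
  req#6 t=1ms: ALLOW
  req#7 t=1ms: ALLOW
  req#8 t=1ms: ALLOW
  req#9 t=1ms: ALLOW
  req#10 t=2ms: ALLOW
  req#11 t=2ms: DENY
  req#12 t=3ms: ALLOW
  req#13 t=3ms: DENY
  req#14 t=3ms: DENY
  req#15 t=5ms: ALLOW
  req#16 t=5ms: ALLOW
  req#17 t=6ms: ALLOW
  req#18 t=6ms: DENY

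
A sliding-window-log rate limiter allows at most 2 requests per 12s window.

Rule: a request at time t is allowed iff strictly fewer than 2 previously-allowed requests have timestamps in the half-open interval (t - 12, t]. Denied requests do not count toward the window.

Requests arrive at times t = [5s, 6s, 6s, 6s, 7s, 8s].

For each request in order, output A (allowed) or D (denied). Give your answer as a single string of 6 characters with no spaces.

Tracking allowed requests in the window:
  req#1 t=5s: ALLOW
  req#2 t=6s: ALLOW
  req#3 t=6s: DENY
  req#4 t=6s: DENY
  req#5 t=7s: DENY
  req#6 t=8s: DENY

Answer: AADDDD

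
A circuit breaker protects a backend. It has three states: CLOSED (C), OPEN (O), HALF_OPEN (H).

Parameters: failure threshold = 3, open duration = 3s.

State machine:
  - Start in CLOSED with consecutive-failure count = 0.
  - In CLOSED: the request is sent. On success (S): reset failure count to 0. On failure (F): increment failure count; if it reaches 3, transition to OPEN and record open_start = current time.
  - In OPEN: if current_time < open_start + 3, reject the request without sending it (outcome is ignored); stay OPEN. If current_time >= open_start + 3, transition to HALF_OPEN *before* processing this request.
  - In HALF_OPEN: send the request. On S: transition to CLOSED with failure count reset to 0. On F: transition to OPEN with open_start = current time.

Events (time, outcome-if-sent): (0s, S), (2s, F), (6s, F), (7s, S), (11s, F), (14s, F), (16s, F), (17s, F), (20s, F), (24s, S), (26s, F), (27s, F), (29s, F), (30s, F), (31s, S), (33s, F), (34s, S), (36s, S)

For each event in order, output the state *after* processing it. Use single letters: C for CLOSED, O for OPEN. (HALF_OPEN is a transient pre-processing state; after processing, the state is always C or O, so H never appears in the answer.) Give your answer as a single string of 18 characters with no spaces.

State after each event:
  event#1 t=0s outcome=S: state=CLOSED
  event#2 t=2s outcome=F: state=CLOSED
  event#3 t=6s outcome=F: state=CLOSED
  event#4 t=7s outcome=S: state=CLOSED
  event#5 t=11s outcome=F: state=CLOSED
  event#6 t=14s outcome=F: state=CLOSED
  event#7 t=16s outcome=F: state=OPEN
  event#8 t=17s outcome=F: state=OPEN
  event#9 t=20s outcome=F: state=OPEN
  event#10 t=24s outcome=S: state=CLOSED
  event#11 t=26s outcome=F: state=CLOSED
  event#12 t=27s outcome=F: state=CLOSED
  event#13 t=29s outcome=F: state=OPEN
  event#14 t=30s outcome=F: state=OPEN
  event#15 t=31s outcome=S: state=OPEN
  event#16 t=33s outcome=F: state=OPEN
  event#17 t=34s outcome=S: state=OPEN
  event#18 t=36s outcome=S: state=CLOSED

Answer: CCCCCCOOOCCCOOOOOC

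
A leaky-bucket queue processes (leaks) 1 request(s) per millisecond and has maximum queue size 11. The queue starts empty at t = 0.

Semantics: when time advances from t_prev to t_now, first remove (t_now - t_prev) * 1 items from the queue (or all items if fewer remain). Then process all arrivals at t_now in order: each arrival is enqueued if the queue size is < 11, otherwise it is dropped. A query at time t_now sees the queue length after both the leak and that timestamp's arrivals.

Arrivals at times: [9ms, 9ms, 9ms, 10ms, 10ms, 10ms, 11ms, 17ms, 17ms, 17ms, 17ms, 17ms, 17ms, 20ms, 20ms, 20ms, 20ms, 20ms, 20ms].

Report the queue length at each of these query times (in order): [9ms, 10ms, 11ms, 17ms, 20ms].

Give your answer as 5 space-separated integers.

Answer: 3 5 5 6 9

Derivation:
Queue lengths at query times:
  query t=9ms: backlog = 3
  query t=10ms: backlog = 5
  query t=11ms: backlog = 5
  query t=17ms: backlog = 6
  query t=20ms: backlog = 9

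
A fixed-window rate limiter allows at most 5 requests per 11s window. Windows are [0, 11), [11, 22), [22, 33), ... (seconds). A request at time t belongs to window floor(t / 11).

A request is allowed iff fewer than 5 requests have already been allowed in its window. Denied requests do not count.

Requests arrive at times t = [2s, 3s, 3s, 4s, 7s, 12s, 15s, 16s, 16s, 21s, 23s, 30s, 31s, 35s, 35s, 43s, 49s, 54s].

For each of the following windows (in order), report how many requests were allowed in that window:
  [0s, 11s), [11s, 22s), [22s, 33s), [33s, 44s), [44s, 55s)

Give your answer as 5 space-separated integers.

Processing requests:
  req#1 t=2s (window 0): ALLOW
  req#2 t=3s (window 0): ALLOW
  req#3 t=3s (window 0): ALLOW
  req#4 t=4s (window 0): ALLOW
  req#5 t=7s (window 0): ALLOW
  req#6 t=12s (window 1): ALLOW
  req#7 t=15s (window 1): ALLOW
  req#8 t=16s (window 1): ALLOW
  req#9 t=16s (window 1): ALLOW
  req#10 t=21s (window 1): ALLOW
  req#11 t=23s (window 2): ALLOW
  req#12 t=30s (window 2): ALLOW
  req#13 t=31s (window 2): ALLOW
  req#14 t=35s (window 3): ALLOW
  req#15 t=35s (window 3): ALLOW
  req#16 t=43s (window 3): ALLOW
  req#17 t=49s (window 4): ALLOW
  req#18 t=54s (window 4): ALLOW

Allowed counts by window: 5 5 3 3 2

Answer: 5 5 3 3 2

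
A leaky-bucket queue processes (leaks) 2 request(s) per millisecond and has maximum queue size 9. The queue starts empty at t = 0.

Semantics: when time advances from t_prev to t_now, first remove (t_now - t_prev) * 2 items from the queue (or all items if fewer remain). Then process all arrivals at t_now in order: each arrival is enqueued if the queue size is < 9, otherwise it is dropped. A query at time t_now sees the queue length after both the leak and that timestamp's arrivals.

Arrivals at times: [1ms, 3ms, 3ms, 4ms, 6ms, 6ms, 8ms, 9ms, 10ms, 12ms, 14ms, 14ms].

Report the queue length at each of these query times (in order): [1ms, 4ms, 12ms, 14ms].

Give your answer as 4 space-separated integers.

Answer: 1 1 1 2

Derivation:
Queue lengths at query times:
  query t=1ms: backlog = 1
  query t=4ms: backlog = 1
  query t=12ms: backlog = 1
  query t=14ms: backlog = 2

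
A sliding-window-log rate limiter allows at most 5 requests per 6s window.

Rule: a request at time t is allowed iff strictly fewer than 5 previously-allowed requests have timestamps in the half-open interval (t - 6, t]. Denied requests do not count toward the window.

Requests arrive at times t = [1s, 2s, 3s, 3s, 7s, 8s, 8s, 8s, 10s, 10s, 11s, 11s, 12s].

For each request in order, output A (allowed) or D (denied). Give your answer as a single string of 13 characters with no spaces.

Tracking allowed requests in the window:
  req#1 t=1s: ALLOW
  req#2 t=2s: ALLOW
  req#3 t=3s: ALLOW
  req#4 t=3s: ALLOW
  req#5 t=7s: ALLOW
  req#6 t=8s: ALLOW
  req#7 t=8s: ALLOW
  req#8 t=8s: DENY
  req#9 t=10s: ALLOW
  req#10 t=10s: ALLOW
  req#11 t=11s: DENY
  req#12 t=11s: DENY
  req#13 t=12s: DENY

Answer: AAAAAAADAADDD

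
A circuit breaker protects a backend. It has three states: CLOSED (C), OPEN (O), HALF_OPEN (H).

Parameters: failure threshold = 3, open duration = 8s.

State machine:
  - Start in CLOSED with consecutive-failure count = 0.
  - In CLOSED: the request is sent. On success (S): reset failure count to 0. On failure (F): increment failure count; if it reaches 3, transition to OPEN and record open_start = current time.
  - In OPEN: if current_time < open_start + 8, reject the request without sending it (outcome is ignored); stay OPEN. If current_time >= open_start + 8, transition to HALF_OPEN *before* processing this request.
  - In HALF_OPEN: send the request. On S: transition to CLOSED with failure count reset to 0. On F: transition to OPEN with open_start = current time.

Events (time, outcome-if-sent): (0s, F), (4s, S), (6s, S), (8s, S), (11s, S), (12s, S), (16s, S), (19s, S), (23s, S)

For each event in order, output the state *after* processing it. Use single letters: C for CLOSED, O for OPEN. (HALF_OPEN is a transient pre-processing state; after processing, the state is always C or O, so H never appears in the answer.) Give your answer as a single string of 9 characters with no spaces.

State after each event:
  event#1 t=0s outcome=F: state=CLOSED
  event#2 t=4s outcome=S: state=CLOSED
  event#3 t=6s outcome=S: state=CLOSED
  event#4 t=8s outcome=S: state=CLOSED
  event#5 t=11s outcome=S: state=CLOSED
  event#6 t=12s outcome=S: state=CLOSED
  event#7 t=16s outcome=S: state=CLOSED
  event#8 t=19s outcome=S: state=CLOSED
  event#9 t=23s outcome=S: state=CLOSED

Answer: CCCCCCCCC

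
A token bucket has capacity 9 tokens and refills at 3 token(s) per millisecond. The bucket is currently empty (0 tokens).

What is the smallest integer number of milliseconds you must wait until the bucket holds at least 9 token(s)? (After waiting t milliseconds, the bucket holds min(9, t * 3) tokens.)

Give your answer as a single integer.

Answer: 3

Derivation:
Need t * 3 >= 9, so t >= 9/3.
Smallest integer t = ceil(9/3) = 3.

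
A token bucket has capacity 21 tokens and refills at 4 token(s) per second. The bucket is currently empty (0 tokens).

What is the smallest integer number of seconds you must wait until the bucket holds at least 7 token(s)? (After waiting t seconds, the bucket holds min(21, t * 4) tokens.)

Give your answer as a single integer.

Answer: 2

Derivation:
Need t * 4 >= 7, so t >= 7/4.
Smallest integer t = ceil(7/4) = 2.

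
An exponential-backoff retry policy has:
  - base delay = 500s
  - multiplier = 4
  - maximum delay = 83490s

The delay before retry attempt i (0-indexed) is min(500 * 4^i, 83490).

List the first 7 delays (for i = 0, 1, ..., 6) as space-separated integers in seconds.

Answer: 500 2000 8000 32000 83490 83490 83490

Derivation:
Computing each delay:
  i=0: min(500*4^0, 83490) = 500
  i=1: min(500*4^1, 83490) = 2000
  i=2: min(500*4^2, 83490) = 8000
  i=3: min(500*4^3, 83490) = 32000
  i=4: min(500*4^4, 83490) = 83490
  i=5: min(500*4^5, 83490) = 83490
  i=6: min(500*4^6, 83490) = 83490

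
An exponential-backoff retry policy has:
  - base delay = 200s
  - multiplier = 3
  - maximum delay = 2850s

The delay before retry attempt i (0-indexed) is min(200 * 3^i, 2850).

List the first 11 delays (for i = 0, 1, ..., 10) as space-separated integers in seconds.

Computing each delay:
  i=0: min(200*3^0, 2850) = 200
  i=1: min(200*3^1, 2850) = 600
  i=2: min(200*3^2, 2850) = 1800
  i=3: min(200*3^3, 2850) = 2850
  i=4: min(200*3^4, 2850) = 2850
  i=5: min(200*3^5, 2850) = 2850
  i=6: min(200*3^6, 2850) = 2850
  i=7: min(200*3^7, 2850) = 2850
  i=8: min(200*3^8, 2850) = 2850
  i=9: min(200*3^9, 2850) = 2850
  i=10: min(200*3^10, 2850) = 2850

Answer: 200 600 1800 2850 2850 2850 2850 2850 2850 2850 2850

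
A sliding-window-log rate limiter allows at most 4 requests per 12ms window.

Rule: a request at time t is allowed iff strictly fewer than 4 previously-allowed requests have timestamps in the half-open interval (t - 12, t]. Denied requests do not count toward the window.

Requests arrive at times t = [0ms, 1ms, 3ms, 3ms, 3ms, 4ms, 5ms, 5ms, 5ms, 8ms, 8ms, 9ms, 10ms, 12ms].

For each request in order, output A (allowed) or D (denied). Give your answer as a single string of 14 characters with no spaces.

Answer: AAAADDDDDDDDDA

Derivation:
Tracking allowed requests in the window:
  req#1 t=0ms: ALLOW
  req#2 t=1ms: ALLOW
  req#3 t=3ms: ALLOW
  req#4 t=3ms: ALLOW
  req#5 t=3ms: DENY
  req#6 t=4ms: DENY
  req#7 t=5ms: DENY
  req#8 t=5ms: DENY
  req#9 t=5ms: DENY
  req#10 t=8ms: DENY
  req#11 t=8ms: DENY
  req#12 t=9ms: DENY
  req#13 t=10ms: DENY
  req#14 t=12ms: ALLOW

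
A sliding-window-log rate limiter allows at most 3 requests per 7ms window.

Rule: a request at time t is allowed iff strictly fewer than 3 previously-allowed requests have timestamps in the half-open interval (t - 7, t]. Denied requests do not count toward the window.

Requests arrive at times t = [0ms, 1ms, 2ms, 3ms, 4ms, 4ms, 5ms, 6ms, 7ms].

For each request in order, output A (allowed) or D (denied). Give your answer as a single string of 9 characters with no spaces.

Tracking allowed requests in the window:
  req#1 t=0ms: ALLOW
  req#2 t=1ms: ALLOW
  req#3 t=2ms: ALLOW
  req#4 t=3ms: DENY
  req#5 t=4ms: DENY
  req#6 t=4ms: DENY
  req#7 t=5ms: DENY
  req#8 t=6ms: DENY
  req#9 t=7ms: ALLOW

Answer: AAADDDDDA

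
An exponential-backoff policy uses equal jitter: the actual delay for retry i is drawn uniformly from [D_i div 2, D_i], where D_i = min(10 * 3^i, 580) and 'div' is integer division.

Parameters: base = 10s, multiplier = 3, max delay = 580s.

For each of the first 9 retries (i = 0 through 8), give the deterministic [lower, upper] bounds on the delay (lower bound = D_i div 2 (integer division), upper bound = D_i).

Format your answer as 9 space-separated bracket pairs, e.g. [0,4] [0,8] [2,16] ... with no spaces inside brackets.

Computing bounds per retry:
  i=0: D_i=min(10*3^0,580)=10, bounds=[5,10]
  i=1: D_i=min(10*3^1,580)=30, bounds=[15,30]
  i=2: D_i=min(10*3^2,580)=90, bounds=[45,90]
  i=3: D_i=min(10*3^3,580)=270, bounds=[135,270]
  i=4: D_i=min(10*3^4,580)=580, bounds=[290,580]
  i=5: D_i=min(10*3^5,580)=580, bounds=[290,580]
  i=6: D_i=min(10*3^6,580)=580, bounds=[290,580]
  i=7: D_i=min(10*3^7,580)=580, bounds=[290,580]
  i=8: D_i=min(10*3^8,580)=580, bounds=[290,580]

Answer: [5,10] [15,30] [45,90] [135,270] [290,580] [290,580] [290,580] [290,580] [290,580]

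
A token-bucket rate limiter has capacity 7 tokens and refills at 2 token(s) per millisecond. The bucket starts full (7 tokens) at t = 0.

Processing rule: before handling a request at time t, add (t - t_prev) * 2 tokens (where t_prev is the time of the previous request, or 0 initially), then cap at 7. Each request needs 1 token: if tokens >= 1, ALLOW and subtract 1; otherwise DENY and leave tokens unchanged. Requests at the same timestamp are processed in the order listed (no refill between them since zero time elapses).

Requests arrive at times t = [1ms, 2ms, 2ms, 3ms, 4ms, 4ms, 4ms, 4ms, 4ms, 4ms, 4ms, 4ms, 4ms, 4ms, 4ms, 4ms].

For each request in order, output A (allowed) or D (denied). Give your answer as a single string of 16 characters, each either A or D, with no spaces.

Answer: AAAAAAAAAAADDDDD

Derivation:
Simulating step by step:
  req#1 t=1ms: ALLOW
  req#2 t=2ms: ALLOW
  req#3 t=2ms: ALLOW
  req#4 t=3ms: ALLOW
  req#5 t=4ms: ALLOW
  req#6 t=4ms: ALLOW
  req#7 t=4ms: ALLOW
  req#8 t=4ms: ALLOW
  req#9 t=4ms: ALLOW
  req#10 t=4ms: ALLOW
  req#11 t=4ms: ALLOW
  req#12 t=4ms: DENY
  req#13 t=4ms: DENY
  req#14 t=4ms: DENY
  req#15 t=4ms: DENY
  req#16 t=4ms: DENY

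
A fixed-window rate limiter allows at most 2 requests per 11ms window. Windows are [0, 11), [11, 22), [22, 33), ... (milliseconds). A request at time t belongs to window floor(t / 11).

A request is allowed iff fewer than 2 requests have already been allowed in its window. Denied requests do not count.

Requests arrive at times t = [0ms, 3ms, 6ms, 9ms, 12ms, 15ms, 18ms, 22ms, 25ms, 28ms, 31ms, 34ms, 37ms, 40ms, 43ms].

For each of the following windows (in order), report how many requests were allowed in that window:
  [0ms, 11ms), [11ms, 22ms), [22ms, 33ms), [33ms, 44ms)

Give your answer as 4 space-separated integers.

Processing requests:
  req#1 t=0ms (window 0): ALLOW
  req#2 t=3ms (window 0): ALLOW
  req#3 t=6ms (window 0): DENY
  req#4 t=9ms (window 0): DENY
  req#5 t=12ms (window 1): ALLOW
  req#6 t=15ms (window 1): ALLOW
  req#7 t=18ms (window 1): DENY
  req#8 t=22ms (window 2): ALLOW
  req#9 t=25ms (window 2): ALLOW
  req#10 t=28ms (window 2): DENY
  req#11 t=31ms (window 2): DENY
  req#12 t=34ms (window 3): ALLOW
  req#13 t=37ms (window 3): ALLOW
  req#14 t=40ms (window 3): DENY
  req#15 t=43ms (window 3): DENY

Allowed counts by window: 2 2 2 2

Answer: 2 2 2 2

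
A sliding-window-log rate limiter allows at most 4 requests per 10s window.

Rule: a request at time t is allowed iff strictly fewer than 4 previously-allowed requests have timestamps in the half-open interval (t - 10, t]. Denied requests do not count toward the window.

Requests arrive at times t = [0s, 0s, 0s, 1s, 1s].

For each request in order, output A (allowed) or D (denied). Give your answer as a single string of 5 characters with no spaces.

Tracking allowed requests in the window:
  req#1 t=0s: ALLOW
  req#2 t=0s: ALLOW
  req#3 t=0s: ALLOW
  req#4 t=1s: ALLOW
  req#5 t=1s: DENY

Answer: AAAAD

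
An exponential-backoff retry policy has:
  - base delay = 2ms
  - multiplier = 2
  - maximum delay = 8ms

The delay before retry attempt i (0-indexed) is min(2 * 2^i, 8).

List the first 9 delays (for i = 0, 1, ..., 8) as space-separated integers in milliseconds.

Answer: 2 4 8 8 8 8 8 8 8

Derivation:
Computing each delay:
  i=0: min(2*2^0, 8) = 2
  i=1: min(2*2^1, 8) = 4
  i=2: min(2*2^2, 8) = 8
  i=3: min(2*2^3, 8) = 8
  i=4: min(2*2^4, 8) = 8
  i=5: min(2*2^5, 8) = 8
  i=6: min(2*2^6, 8) = 8
  i=7: min(2*2^7, 8) = 8
  i=8: min(2*2^8, 8) = 8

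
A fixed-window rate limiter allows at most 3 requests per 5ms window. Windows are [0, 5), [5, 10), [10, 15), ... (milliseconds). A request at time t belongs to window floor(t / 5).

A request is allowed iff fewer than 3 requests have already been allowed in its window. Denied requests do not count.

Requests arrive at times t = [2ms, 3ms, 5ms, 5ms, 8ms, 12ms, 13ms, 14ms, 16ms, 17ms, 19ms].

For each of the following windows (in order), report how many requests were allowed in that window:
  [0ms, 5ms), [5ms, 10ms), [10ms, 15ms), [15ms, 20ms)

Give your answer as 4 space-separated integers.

Answer: 2 3 3 3

Derivation:
Processing requests:
  req#1 t=2ms (window 0): ALLOW
  req#2 t=3ms (window 0): ALLOW
  req#3 t=5ms (window 1): ALLOW
  req#4 t=5ms (window 1): ALLOW
  req#5 t=8ms (window 1): ALLOW
  req#6 t=12ms (window 2): ALLOW
  req#7 t=13ms (window 2): ALLOW
  req#8 t=14ms (window 2): ALLOW
  req#9 t=16ms (window 3): ALLOW
  req#10 t=17ms (window 3): ALLOW
  req#11 t=19ms (window 3): ALLOW

Allowed counts by window: 2 3 3 3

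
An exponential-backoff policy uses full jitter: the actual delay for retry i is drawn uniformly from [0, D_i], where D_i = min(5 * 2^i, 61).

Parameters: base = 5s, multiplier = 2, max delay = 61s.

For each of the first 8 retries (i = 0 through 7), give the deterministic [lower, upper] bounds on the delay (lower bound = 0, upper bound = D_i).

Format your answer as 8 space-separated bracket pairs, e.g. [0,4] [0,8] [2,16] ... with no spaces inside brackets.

Answer: [0,5] [0,10] [0,20] [0,40] [0,61] [0,61] [0,61] [0,61]

Derivation:
Computing bounds per retry:
  i=0: D_i=min(5*2^0,61)=5, bounds=[0,5]
  i=1: D_i=min(5*2^1,61)=10, bounds=[0,10]
  i=2: D_i=min(5*2^2,61)=20, bounds=[0,20]
  i=3: D_i=min(5*2^3,61)=40, bounds=[0,40]
  i=4: D_i=min(5*2^4,61)=61, bounds=[0,61]
  i=5: D_i=min(5*2^5,61)=61, bounds=[0,61]
  i=6: D_i=min(5*2^6,61)=61, bounds=[0,61]
  i=7: D_i=min(5*2^7,61)=61, bounds=[0,61]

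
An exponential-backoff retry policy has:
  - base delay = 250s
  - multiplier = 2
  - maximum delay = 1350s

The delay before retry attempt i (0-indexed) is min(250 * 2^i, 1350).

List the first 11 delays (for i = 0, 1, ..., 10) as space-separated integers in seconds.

Computing each delay:
  i=0: min(250*2^0, 1350) = 250
  i=1: min(250*2^1, 1350) = 500
  i=2: min(250*2^2, 1350) = 1000
  i=3: min(250*2^3, 1350) = 1350
  i=4: min(250*2^4, 1350) = 1350
  i=5: min(250*2^5, 1350) = 1350
  i=6: min(250*2^6, 1350) = 1350
  i=7: min(250*2^7, 1350) = 1350
  i=8: min(250*2^8, 1350) = 1350
  i=9: min(250*2^9, 1350) = 1350
  i=10: min(250*2^10, 1350) = 1350

Answer: 250 500 1000 1350 1350 1350 1350 1350 1350 1350 1350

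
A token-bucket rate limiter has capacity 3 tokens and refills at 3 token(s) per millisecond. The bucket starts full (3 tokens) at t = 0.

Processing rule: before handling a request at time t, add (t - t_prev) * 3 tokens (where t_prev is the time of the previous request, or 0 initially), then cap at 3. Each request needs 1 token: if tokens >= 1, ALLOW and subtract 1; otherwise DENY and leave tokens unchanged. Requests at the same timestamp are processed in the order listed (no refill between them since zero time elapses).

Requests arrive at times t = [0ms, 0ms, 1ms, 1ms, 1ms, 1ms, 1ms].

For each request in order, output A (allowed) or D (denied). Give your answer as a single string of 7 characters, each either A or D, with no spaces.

Simulating step by step:
  req#1 t=0ms: ALLOW
  req#2 t=0ms: ALLOW
  req#3 t=1ms: ALLOW
  req#4 t=1ms: ALLOW
  req#5 t=1ms: ALLOW
  req#6 t=1ms: DENY
  req#7 t=1ms: DENY

Answer: AAAAADD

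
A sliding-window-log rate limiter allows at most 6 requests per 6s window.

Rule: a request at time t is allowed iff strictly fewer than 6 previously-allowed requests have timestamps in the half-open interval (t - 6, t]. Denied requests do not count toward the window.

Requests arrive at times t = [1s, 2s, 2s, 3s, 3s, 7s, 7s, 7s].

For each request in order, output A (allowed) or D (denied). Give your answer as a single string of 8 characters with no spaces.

Tracking allowed requests in the window:
  req#1 t=1s: ALLOW
  req#2 t=2s: ALLOW
  req#3 t=2s: ALLOW
  req#4 t=3s: ALLOW
  req#5 t=3s: ALLOW
  req#6 t=7s: ALLOW
  req#7 t=7s: ALLOW
  req#8 t=7s: DENY

Answer: AAAAAAAD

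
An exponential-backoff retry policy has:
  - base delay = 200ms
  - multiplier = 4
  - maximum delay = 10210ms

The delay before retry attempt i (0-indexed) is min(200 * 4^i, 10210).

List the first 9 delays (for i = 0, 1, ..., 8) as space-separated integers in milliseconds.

Computing each delay:
  i=0: min(200*4^0, 10210) = 200
  i=1: min(200*4^1, 10210) = 800
  i=2: min(200*4^2, 10210) = 3200
  i=3: min(200*4^3, 10210) = 10210
  i=4: min(200*4^4, 10210) = 10210
  i=5: min(200*4^5, 10210) = 10210
  i=6: min(200*4^6, 10210) = 10210
  i=7: min(200*4^7, 10210) = 10210
  i=8: min(200*4^8, 10210) = 10210

Answer: 200 800 3200 10210 10210 10210 10210 10210 10210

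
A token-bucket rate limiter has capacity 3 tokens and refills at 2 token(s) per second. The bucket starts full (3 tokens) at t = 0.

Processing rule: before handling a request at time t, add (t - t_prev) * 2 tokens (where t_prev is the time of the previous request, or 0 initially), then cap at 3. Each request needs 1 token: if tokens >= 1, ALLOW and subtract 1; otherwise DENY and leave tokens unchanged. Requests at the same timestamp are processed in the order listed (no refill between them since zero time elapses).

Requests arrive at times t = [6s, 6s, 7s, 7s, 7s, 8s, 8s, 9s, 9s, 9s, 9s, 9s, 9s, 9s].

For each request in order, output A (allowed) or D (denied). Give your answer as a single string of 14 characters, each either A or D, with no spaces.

Answer: AAAAAAAAADDDDD

Derivation:
Simulating step by step:
  req#1 t=6s: ALLOW
  req#2 t=6s: ALLOW
  req#3 t=7s: ALLOW
  req#4 t=7s: ALLOW
  req#5 t=7s: ALLOW
  req#6 t=8s: ALLOW
  req#7 t=8s: ALLOW
  req#8 t=9s: ALLOW
  req#9 t=9s: ALLOW
  req#10 t=9s: DENY
  req#11 t=9s: DENY
  req#12 t=9s: DENY
  req#13 t=9s: DENY
  req#14 t=9s: DENY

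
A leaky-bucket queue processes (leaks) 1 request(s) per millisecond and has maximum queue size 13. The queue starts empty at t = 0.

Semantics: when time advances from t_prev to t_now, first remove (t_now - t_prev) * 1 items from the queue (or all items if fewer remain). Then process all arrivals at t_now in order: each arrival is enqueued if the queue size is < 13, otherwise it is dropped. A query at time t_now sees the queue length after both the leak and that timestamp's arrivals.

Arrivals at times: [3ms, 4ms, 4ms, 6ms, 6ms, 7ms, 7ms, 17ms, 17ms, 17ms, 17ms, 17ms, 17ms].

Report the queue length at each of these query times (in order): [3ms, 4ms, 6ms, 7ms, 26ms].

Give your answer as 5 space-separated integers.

Queue lengths at query times:
  query t=3ms: backlog = 1
  query t=4ms: backlog = 2
  query t=6ms: backlog = 2
  query t=7ms: backlog = 3
  query t=26ms: backlog = 0

Answer: 1 2 2 3 0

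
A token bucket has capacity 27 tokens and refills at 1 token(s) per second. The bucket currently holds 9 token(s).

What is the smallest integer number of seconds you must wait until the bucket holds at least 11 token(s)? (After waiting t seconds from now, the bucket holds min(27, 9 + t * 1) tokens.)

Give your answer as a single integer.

Answer: 2

Derivation:
Need 9 + t * 1 >= 11, so t >= 2/1.
Smallest integer t = ceil(2/1) = 2.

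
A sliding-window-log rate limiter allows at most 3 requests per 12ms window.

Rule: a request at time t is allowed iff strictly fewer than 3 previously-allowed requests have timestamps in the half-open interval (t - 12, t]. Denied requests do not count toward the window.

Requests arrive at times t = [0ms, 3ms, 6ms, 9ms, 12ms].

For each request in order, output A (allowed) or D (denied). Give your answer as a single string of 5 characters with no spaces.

Tracking allowed requests in the window:
  req#1 t=0ms: ALLOW
  req#2 t=3ms: ALLOW
  req#3 t=6ms: ALLOW
  req#4 t=9ms: DENY
  req#5 t=12ms: ALLOW

Answer: AAADA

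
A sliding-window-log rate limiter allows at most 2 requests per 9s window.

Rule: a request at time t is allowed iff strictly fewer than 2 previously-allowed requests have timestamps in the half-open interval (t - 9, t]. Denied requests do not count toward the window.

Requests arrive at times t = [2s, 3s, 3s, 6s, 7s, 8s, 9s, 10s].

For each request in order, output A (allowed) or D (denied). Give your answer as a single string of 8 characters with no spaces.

Tracking allowed requests in the window:
  req#1 t=2s: ALLOW
  req#2 t=3s: ALLOW
  req#3 t=3s: DENY
  req#4 t=6s: DENY
  req#5 t=7s: DENY
  req#6 t=8s: DENY
  req#7 t=9s: DENY
  req#8 t=10s: DENY

Answer: AADDDDDD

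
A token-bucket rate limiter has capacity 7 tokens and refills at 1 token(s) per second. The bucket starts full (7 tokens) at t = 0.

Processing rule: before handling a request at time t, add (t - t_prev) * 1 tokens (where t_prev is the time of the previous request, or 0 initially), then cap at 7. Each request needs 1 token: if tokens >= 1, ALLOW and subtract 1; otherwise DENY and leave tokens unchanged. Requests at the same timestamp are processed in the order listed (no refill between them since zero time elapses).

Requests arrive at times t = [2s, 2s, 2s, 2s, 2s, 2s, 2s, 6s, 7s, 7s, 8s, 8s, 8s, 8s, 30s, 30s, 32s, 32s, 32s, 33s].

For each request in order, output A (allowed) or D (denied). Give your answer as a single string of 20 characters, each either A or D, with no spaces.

Answer: AAAAAAAAAAAAADAAAAAA

Derivation:
Simulating step by step:
  req#1 t=2s: ALLOW
  req#2 t=2s: ALLOW
  req#3 t=2s: ALLOW
  req#4 t=2s: ALLOW
  req#5 t=2s: ALLOW
  req#6 t=2s: ALLOW
  req#7 t=2s: ALLOW
  req#8 t=6s: ALLOW
  req#9 t=7s: ALLOW
  req#10 t=7s: ALLOW
  req#11 t=8s: ALLOW
  req#12 t=8s: ALLOW
  req#13 t=8s: ALLOW
  req#14 t=8s: DENY
  req#15 t=30s: ALLOW
  req#16 t=30s: ALLOW
  req#17 t=32s: ALLOW
  req#18 t=32s: ALLOW
  req#19 t=32s: ALLOW
  req#20 t=33s: ALLOW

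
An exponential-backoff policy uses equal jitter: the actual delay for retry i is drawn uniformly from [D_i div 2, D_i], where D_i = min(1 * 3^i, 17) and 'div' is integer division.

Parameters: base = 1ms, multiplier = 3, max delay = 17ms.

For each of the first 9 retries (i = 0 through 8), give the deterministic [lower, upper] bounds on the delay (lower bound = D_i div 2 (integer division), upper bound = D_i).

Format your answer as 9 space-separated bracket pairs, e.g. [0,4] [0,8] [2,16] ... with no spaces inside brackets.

Answer: [0,1] [1,3] [4,9] [8,17] [8,17] [8,17] [8,17] [8,17] [8,17]

Derivation:
Computing bounds per retry:
  i=0: D_i=min(1*3^0,17)=1, bounds=[0,1]
  i=1: D_i=min(1*3^1,17)=3, bounds=[1,3]
  i=2: D_i=min(1*3^2,17)=9, bounds=[4,9]
  i=3: D_i=min(1*3^3,17)=17, bounds=[8,17]
  i=4: D_i=min(1*3^4,17)=17, bounds=[8,17]
  i=5: D_i=min(1*3^5,17)=17, bounds=[8,17]
  i=6: D_i=min(1*3^6,17)=17, bounds=[8,17]
  i=7: D_i=min(1*3^7,17)=17, bounds=[8,17]
  i=8: D_i=min(1*3^8,17)=17, bounds=[8,17]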